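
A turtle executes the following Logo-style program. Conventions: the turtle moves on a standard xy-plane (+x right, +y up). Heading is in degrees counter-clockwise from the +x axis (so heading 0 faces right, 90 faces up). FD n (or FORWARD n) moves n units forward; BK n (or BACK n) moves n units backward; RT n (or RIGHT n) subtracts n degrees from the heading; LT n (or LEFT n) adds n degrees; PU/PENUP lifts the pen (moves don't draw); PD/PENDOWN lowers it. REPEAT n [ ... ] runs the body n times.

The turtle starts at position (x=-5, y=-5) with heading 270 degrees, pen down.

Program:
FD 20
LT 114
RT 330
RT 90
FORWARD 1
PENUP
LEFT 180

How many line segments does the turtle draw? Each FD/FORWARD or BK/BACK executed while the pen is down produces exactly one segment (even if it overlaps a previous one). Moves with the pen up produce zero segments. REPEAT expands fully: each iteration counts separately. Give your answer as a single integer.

Executing turtle program step by step:
Start: pos=(-5,-5), heading=270, pen down
FD 20: (-5,-5) -> (-5,-25) [heading=270, draw]
LT 114: heading 270 -> 24
RT 330: heading 24 -> 54
RT 90: heading 54 -> 324
FD 1: (-5,-25) -> (-4.191,-25.588) [heading=324, draw]
PU: pen up
LT 180: heading 324 -> 144
Final: pos=(-4.191,-25.588), heading=144, 2 segment(s) drawn
Segments drawn: 2

Answer: 2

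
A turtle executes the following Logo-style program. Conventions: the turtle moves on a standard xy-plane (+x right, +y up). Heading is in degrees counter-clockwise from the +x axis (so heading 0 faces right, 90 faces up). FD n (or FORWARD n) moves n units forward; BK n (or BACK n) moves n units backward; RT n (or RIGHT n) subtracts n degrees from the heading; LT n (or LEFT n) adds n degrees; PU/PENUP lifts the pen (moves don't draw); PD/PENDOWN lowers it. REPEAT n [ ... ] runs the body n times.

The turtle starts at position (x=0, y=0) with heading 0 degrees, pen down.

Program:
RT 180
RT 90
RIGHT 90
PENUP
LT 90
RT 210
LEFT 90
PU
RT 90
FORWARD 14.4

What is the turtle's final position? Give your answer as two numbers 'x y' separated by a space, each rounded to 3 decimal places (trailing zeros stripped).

Executing turtle program step by step:
Start: pos=(0,0), heading=0, pen down
RT 180: heading 0 -> 180
RT 90: heading 180 -> 90
RT 90: heading 90 -> 0
PU: pen up
LT 90: heading 0 -> 90
RT 210: heading 90 -> 240
LT 90: heading 240 -> 330
PU: pen up
RT 90: heading 330 -> 240
FD 14.4: (0,0) -> (-7.2,-12.471) [heading=240, move]
Final: pos=(-7.2,-12.471), heading=240, 0 segment(s) drawn

Answer: -7.2 -12.471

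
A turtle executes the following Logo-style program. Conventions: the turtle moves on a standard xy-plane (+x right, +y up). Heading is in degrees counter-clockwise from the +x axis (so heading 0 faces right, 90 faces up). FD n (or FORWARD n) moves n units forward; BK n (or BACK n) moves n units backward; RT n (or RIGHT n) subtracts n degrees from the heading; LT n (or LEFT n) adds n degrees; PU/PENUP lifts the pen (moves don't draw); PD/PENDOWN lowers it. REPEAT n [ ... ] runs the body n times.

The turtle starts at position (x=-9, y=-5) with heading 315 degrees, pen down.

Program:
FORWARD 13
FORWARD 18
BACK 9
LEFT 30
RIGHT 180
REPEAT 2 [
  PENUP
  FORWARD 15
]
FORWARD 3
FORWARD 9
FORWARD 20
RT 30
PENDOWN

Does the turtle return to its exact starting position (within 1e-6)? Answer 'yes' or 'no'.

Answer: no

Derivation:
Executing turtle program step by step:
Start: pos=(-9,-5), heading=315, pen down
FD 13: (-9,-5) -> (0.192,-14.192) [heading=315, draw]
FD 18: (0.192,-14.192) -> (12.92,-26.92) [heading=315, draw]
BK 9: (12.92,-26.92) -> (6.556,-20.556) [heading=315, draw]
LT 30: heading 315 -> 345
RT 180: heading 345 -> 165
REPEAT 2 [
  -- iteration 1/2 --
  PU: pen up
  FD 15: (6.556,-20.556) -> (-7.933,-16.674) [heading=165, move]
  -- iteration 2/2 --
  PU: pen up
  FD 15: (-7.933,-16.674) -> (-22.421,-12.792) [heading=165, move]
]
FD 3: (-22.421,-12.792) -> (-25.319,-12.015) [heading=165, move]
FD 9: (-25.319,-12.015) -> (-34.013,-9.686) [heading=165, move]
FD 20: (-34.013,-9.686) -> (-53.331,-4.51) [heading=165, move]
RT 30: heading 165 -> 135
PD: pen down
Final: pos=(-53.331,-4.51), heading=135, 3 segment(s) drawn

Start position: (-9, -5)
Final position: (-53.331, -4.51)
Distance = 44.334; >= 1e-6 -> NOT closed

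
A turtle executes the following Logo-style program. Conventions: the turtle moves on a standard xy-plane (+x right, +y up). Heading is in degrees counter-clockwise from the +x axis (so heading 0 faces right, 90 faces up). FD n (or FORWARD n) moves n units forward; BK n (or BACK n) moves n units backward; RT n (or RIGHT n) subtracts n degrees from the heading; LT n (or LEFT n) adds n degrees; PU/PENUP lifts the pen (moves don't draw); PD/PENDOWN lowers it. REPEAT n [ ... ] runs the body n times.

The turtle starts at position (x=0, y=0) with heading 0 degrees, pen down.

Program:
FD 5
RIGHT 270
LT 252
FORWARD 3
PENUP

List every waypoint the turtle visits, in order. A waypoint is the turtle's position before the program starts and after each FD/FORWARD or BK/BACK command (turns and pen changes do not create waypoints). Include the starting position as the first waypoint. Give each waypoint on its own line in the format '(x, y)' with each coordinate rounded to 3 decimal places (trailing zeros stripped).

Answer: (0, 0)
(5, 0)
(7.853, -0.927)

Derivation:
Executing turtle program step by step:
Start: pos=(0,0), heading=0, pen down
FD 5: (0,0) -> (5,0) [heading=0, draw]
RT 270: heading 0 -> 90
LT 252: heading 90 -> 342
FD 3: (5,0) -> (7.853,-0.927) [heading=342, draw]
PU: pen up
Final: pos=(7.853,-0.927), heading=342, 2 segment(s) drawn
Waypoints (3 total):
(0, 0)
(5, 0)
(7.853, -0.927)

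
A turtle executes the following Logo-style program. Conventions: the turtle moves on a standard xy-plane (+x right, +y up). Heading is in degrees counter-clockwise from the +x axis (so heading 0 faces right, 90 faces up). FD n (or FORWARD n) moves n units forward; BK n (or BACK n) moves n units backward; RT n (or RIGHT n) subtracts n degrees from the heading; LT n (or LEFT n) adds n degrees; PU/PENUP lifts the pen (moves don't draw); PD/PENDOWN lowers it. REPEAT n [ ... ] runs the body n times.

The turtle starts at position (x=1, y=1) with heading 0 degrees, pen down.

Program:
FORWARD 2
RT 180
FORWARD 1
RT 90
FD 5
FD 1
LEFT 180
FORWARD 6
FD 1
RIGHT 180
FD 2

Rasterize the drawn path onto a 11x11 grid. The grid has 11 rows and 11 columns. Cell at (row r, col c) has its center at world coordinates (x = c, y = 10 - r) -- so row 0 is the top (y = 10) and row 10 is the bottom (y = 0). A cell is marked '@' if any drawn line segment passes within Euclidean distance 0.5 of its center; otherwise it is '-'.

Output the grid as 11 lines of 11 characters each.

Segment 0: (1,1) -> (3,1)
Segment 1: (3,1) -> (2,1)
Segment 2: (2,1) -> (2,6)
Segment 3: (2,6) -> (2,7)
Segment 4: (2,7) -> (2,1)
Segment 5: (2,1) -> (2,0)
Segment 6: (2,0) -> (2,2)

Answer: -----------
-----------
-----------
--@--------
--@--------
--@--------
--@--------
--@--------
--@--------
-@@@-------
--@--------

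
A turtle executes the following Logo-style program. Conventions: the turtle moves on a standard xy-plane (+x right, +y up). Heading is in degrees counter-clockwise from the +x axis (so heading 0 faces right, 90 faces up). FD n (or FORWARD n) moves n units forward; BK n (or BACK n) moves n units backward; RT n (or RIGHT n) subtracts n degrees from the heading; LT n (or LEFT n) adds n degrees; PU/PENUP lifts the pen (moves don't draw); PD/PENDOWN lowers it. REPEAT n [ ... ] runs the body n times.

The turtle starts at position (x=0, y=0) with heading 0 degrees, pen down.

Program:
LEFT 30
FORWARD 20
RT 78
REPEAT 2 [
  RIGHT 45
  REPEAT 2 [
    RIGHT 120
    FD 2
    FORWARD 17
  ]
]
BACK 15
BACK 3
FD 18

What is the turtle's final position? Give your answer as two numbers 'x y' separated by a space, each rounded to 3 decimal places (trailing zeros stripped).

Executing turtle program step by step:
Start: pos=(0,0), heading=0, pen down
LT 30: heading 0 -> 30
FD 20: (0,0) -> (17.321,10) [heading=30, draw]
RT 78: heading 30 -> 312
REPEAT 2 [
  -- iteration 1/2 --
  RT 45: heading 312 -> 267
  REPEAT 2 [
    -- iteration 1/2 --
    RT 120: heading 267 -> 147
    FD 2: (17.321,10) -> (15.643,11.089) [heading=147, draw]
    FD 17: (15.643,11.089) -> (1.386,20.348) [heading=147, draw]
    -- iteration 2/2 --
    RT 120: heading 147 -> 27
    FD 2: (1.386,20.348) -> (3.168,21.256) [heading=27, draw]
    FD 17: (3.168,21.256) -> (18.315,28.974) [heading=27, draw]
  ]
  -- iteration 2/2 --
  RT 45: heading 27 -> 342
  REPEAT 2 [
    -- iteration 1/2 --
    RT 120: heading 342 -> 222
    FD 2: (18.315,28.974) -> (16.829,27.636) [heading=222, draw]
    FD 17: (16.829,27.636) -> (4.195,16.26) [heading=222, draw]
    -- iteration 2/2 --
    RT 120: heading 222 -> 102
    FD 2: (4.195,16.26) -> (3.779,18.217) [heading=102, draw]
    FD 17: (3.779,18.217) -> (0.245,34.845) [heading=102, draw]
  ]
]
BK 15: (0.245,34.845) -> (3.363,20.173) [heading=102, draw]
BK 3: (3.363,20.173) -> (3.987,17.239) [heading=102, draw]
FD 18: (3.987,17.239) -> (0.245,34.845) [heading=102, draw]
Final: pos=(0.245,34.845), heading=102, 12 segment(s) drawn

Answer: 0.245 34.845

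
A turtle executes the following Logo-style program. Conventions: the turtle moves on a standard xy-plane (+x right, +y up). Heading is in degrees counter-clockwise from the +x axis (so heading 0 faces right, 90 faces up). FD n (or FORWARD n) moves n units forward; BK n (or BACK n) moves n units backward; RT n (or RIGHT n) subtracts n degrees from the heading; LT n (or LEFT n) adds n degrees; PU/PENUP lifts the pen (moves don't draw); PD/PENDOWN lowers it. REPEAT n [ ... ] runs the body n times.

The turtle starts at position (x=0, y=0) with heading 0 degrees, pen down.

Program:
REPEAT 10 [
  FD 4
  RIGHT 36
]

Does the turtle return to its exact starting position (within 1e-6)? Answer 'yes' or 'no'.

Answer: yes

Derivation:
Executing turtle program step by step:
Start: pos=(0,0), heading=0, pen down
REPEAT 10 [
  -- iteration 1/10 --
  FD 4: (0,0) -> (4,0) [heading=0, draw]
  RT 36: heading 0 -> 324
  -- iteration 2/10 --
  FD 4: (4,0) -> (7.236,-2.351) [heading=324, draw]
  RT 36: heading 324 -> 288
  -- iteration 3/10 --
  FD 4: (7.236,-2.351) -> (8.472,-6.155) [heading=288, draw]
  RT 36: heading 288 -> 252
  -- iteration 4/10 --
  FD 4: (8.472,-6.155) -> (7.236,-9.96) [heading=252, draw]
  RT 36: heading 252 -> 216
  -- iteration 5/10 --
  FD 4: (7.236,-9.96) -> (4,-12.311) [heading=216, draw]
  RT 36: heading 216 -> 180
  -- iteration 6/10 --
  FD 4: (4,-12.311) -> (0,-12.311) [heading=180, draw]
  RT 36: heading 180 -> 144
  -- iteration 7/10 --
  FD 4: (0,-12.311) -> (-3.236,-9.96) [heading=144, draw]
  RT 36: heading 144 -> 108
  -- iteration 8/10 --
  FD 4: (-3.236,-9.96) -> (-4.472,-6.155) [heading=108, draw]
  RT 36: heading 108 -> 72
  -- iteration 9/10 --
  FD 4: (-4.472,-6.155) -> (-3.236,-2.351) [heading=72, draw]
  RT 36: heading 72 -> 36
  -- iteration 10/10 --
  FD 4: (-3.236,-2.351) -> (0,0) [heading=36, draw]
  RT 36: heading 36 -> 0
]
Final: pos=(0,0), heading=0, 10 segment(s) drawn

Start position: (0, 0)
Final position: (0, 0)
Distance = 0; < 1e-6 -> CLOSED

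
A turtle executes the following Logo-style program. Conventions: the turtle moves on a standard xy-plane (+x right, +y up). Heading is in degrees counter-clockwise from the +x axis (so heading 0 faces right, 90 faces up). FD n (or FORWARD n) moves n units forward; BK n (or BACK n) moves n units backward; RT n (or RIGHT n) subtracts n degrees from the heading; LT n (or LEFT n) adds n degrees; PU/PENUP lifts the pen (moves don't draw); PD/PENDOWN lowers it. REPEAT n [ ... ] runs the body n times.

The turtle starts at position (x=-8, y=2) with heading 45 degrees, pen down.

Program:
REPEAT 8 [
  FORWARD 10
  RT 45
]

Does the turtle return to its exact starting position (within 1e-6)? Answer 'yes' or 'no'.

Executing turtle program step by step:
Start: pos=(-8,2), heading=45, pen down
REPEAT 8 [
  -- iteration 1/8 --
  FD 10: (-8,2) -> (-0.929,9.071) [heading=45, draw]
  RT 45: heading 45 -> 0
  -- iteration 2/8 --
  FD 10: (-0.929,9.071) -> (9.071,9.071) [heading=0, draw]
  RT 45: heading 0 -> 315
  -- iteration 3/8 --
  FD 10: (9.071,9.071) -> (16.142,2) [heading=315, draw]
  RT 45: heading 315 -> 270
  -- iteration 4/8 --
  FD 10: (16.142,2) -> (16.142,-8) [heading=270, draw]
  RT 45: heading 270 -> 225
  -- iteration 5/8 --
  FD 10: (16.142,-8) -> (9.071,-15.071) [heading=225, draw]
  RT 45: heading 225 -> 180
  -- iteration 6/8 --
  FD 10: (9.071,-15.071) -> (-0.929,-15.071) [heading=180, draw]
  RT 45: heading 180 -> 135
  -- iteration 7/8 --
  FD 10: (-0.929,-15.071) -> (-8,-8) [heading=135, draw]
  RT 45: heading 135 -> 90
  -- iteration 8/8 --
  FD 10: (-8,-8) -> (-8,2) [heading=90, draw]
  RT 45: heading 90 -> 45
]
Final: pos=(-8,2), heading=45, 8 segment(s) drawn

Start position: (-8, 2)
Final position: (-8, 2)
Distance = 0; < 1e-6 -> CLOSED

Answer: yes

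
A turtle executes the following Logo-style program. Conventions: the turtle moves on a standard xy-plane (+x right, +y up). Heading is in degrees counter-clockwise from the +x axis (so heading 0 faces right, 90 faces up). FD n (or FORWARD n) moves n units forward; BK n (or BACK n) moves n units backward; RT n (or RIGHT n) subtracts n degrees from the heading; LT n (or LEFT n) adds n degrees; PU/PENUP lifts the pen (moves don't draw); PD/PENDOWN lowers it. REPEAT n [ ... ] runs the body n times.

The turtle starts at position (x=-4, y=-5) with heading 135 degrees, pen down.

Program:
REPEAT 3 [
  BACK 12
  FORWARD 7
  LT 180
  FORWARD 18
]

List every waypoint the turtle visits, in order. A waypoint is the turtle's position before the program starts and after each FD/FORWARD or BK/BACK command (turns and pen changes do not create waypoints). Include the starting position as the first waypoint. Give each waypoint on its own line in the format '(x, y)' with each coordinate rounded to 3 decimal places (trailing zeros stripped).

Answer: (-4, -5)
(4.485, -13.485)
(-0.464, -8.536)
(12.263, -21.263)
(3.778, -12.778)
(8.728, -17.728)
(-4, -5)
(4.485, -13.485)
(-0.464, -8.536)
(12.263, -21.263)

Derivation:
Executing turtle program step by step:
Start: pos=(-4,-5), heading=135, pen down
REPEAT 3 [
  -- iteration 1/3 --
  BK 12: (-4,-5) -> (4.485,-13.485) [heading=135, draw]
  FD 7: (4.485,-13.485) -> (-0.464,-8.536) [heading=135, draw]
  LT 180: heading 135 -> 315
  FD 18: (-0.464,-8.536) -> (12.263,-21.263) [heading=315, draw]
  -- iteration 2/3 --
  BK 12: (12.263,-21.263) -> (3.778,-12.778) [heading=315, draw]
  FD 7: (3.778,-12.778) -> (8.728,-17.728) [heading=315, draw]
  LT 180: heading 315 -> 135
  FD 18: (8.728,-17.728) -> (-4,-5) [heading=135, draw]
  -- iteration 3/3 --
  BK 12: (-4,-5) -> (4.485,-13.485) [heading=135, draw]
  FD 7: (4.485,-13.485) -> (-0.464,-8.536) [heading=135, draw]
  LT 180: heading 135 -> 315
  FD 18: (-0.464,-8.536) -> (12.263,-21.263) [heading=315, draw]
]
Final: pos=(12.263,-21.263), heading=315, 9 segment(s) drawn
Waypoints (10 total):
(-4, -5)
(4.485, -13.485)
(-0.464, -8.536)
(12.263, -21.263)
(3.778, -12.778)
(8.728, -17.728)
(-4, -5)
(4.485, -13.485)
(-0.464, -8.536)
(12.263, -21.263)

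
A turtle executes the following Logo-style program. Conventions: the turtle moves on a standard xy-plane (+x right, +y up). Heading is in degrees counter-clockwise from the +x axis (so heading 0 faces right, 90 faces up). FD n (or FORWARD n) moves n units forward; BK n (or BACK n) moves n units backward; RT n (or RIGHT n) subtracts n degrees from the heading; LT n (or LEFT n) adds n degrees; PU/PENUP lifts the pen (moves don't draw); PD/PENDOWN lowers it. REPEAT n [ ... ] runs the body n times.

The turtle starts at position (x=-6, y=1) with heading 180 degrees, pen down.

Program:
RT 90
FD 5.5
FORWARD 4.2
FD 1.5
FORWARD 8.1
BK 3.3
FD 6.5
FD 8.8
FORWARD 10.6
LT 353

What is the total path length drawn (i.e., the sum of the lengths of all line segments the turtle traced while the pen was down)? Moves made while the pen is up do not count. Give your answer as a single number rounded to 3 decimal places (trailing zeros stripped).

Executing turtle program step by step:
Start: pos=(-6,1), heading=180, pen down
RT 90: heading 180 -> 90
FD 5.5: (-6,1) -> (-6,6.5) [heading=90, draw]
FD 4.2: (-6,6.5) -> (-6,10.7) [heading=90, draw]
FD 1.5: (-6,10.7) -> (-6,12.2) [heading=90, draw]
FD 8.1: (-6,12.2) -> (-6,20.3) [heading=90, draw]
BK 3.3: (-6,20.3) -> (-6,17) [heading=90, draw]
FD 6.5: (-6,17) -> (-6,23.5) [heading=90, draw]
FD 8.8: (-6,23.5) -> (-6,32.3) [heading=90, draw]
FD 10.6: (-6,32.3) -> (-6,42.9) [heading=90, draw]
LT 353: heading 90 -> 83
Final: pos=(-6,42.9), heading=83, 8 segment(s) drawn

Segment lengths:
  seg 1: (-6,1) -> (-6,6.5), length = 5.5
  seg 2: (-6,6.5) -> (-6,10.7), length = 4.2
  seg 3: (-6,10.7) -> (-6,12.2), length = 1.5
  seg 4: (-6,12.2) -> (-6,20.3), length = 8.1
  seg 5: (-6,20.3) -> (-6,17), length = 3.3
  seg 6: (-6,17) -> (-6,23.5), length = 6.5
  seg 7: (-6,23.5) -> (-6,32.3), length = 8.8
  seg 8: (-6,32.3) -> (-6,42.9), length = 10.6
Total = 48.5

Answer: 48.5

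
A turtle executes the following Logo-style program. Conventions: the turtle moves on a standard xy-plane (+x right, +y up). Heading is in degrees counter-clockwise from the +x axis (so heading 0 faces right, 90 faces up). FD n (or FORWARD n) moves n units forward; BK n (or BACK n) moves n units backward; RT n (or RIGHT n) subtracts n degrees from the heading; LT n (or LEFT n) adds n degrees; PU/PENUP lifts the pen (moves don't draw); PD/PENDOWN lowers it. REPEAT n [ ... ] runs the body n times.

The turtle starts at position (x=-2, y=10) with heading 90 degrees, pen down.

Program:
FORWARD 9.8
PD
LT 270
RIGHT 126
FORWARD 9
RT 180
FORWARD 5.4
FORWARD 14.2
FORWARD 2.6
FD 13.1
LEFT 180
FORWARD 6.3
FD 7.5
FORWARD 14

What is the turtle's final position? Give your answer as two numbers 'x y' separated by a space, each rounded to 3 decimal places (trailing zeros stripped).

Answer: -2.882 18.586

Derivation:
Executing turtle program step by step:
Start: pos=(-2,10), heading=90, pen down
FD 9.8: (-2,10) -> (-2,19.8) [heading=90, draw]
PD: pen down
LT 270: heading 90 -> 0
RT 126: heading 0 -> 234
FD 9: (-2,19.8) -> (-7.29,12.519) [heading=234, draw]
RT 180: heading 234 -> 54
FD 5.4: (-7.29,12.519) -> (-4.116,16.888) [heading=54, draw]
FD 14.2: (-4.116,16.888) -> (4.231,28.376) [heading=54, draw]
FD 2.6: (4.231,28.376) -> (5.759,30.479) [heading=54, draw]
FD 13.1: (5.759,30.479) -> (13.459,41.077) [heading=54, draw]
LT 180: heading 54 -> 234
FD 6.3: (13.459,41.077) -> (9.756,35.98) [heading=234, draw]
FD 7.5: (9.756,35.98) -> (5.347,29.913) [heading=234, draw]
FD 14: (5.347,29.913) -> (-2.882,18.586) [heading=234, draw]
Final: pos=(-2.882,18.586), heading=234, 9 segment(s) drawn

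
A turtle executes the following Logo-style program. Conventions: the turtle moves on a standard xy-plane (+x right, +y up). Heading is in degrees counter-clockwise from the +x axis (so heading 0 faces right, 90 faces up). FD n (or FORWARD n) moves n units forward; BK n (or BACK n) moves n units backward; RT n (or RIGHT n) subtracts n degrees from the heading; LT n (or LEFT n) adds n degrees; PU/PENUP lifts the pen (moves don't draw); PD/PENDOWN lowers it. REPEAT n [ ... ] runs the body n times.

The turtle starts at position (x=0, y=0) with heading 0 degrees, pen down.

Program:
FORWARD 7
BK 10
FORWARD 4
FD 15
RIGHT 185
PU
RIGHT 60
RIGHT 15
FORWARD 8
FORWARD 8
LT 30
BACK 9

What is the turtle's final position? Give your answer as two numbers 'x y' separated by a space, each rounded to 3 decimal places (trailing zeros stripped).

Executing turtle program step by step:
Start: pos=(0,0), heading=0, pen down
FD 7: (0,0) -> (7,0) [heading=0, draw]
BK 10: (7,0) -> (-3,0) [heading=0, draw]
FD 4: (-3,0) -> (1,0) [heading=0, draw]
FD 15: (1,0) -> (16,0) [heading=0, draw]
RT 185: heading 0 -> 175
PU: pen up
RT 60: heading 175 -> 115
RT 15: heading 115 -> 100
FD 8: (16,0) -> (14.611,7.878) [heading=100, move]
FD 8: (14.611,7.878) -> (13.222,15.757) [heading=100, move]
LT 30: heading 100 -> 130
BK 9: (13.222,15.757) -> (19.007,8.863) [heading=130, move]
Final: pos=(19.007,8.863), heading=130, 4 segment(s) drawn

Answer: 19.007 8.863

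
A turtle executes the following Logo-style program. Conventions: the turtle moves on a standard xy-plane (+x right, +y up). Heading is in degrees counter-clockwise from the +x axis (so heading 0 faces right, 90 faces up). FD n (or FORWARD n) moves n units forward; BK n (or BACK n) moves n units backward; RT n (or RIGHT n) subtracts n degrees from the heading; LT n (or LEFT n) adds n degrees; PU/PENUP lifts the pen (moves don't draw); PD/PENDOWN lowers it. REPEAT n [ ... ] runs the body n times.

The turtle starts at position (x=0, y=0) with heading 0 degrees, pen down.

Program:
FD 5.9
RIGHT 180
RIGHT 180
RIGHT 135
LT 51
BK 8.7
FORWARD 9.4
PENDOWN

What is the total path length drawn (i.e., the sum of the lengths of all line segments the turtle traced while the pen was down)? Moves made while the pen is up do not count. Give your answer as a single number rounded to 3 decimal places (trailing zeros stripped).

Executing turtle program step by step:
Start: pos=(0,0), heading=0, pen down
FD 5.9: (0,0) -> (5.9,0) [heading=0, draw]
RT 180: heading 0 -> 180
RT 180: heading 180 -> 0
RT 135: heading 0 -> 225
LT 51: heading 225 -> 276
BK 8.7: (5.9,0) -> (4.991,8.652) [heading=276, draw]
FD 9.4: (4.991,8.652) -> (5.973,-0.696) [heading=276, draw]
PD: pen down
Final: pos=(5.973,-0.696), heading=276, 3 segment(s) drawn

Segment lengths:
  seg 1: (0,0) -> (5.9,0), length = 5.9
  seg 2: (5.9,0) -> (4.991,8.652), length = 8.7
  seg 3: (4.991,8.652) -> (5.973,-0.696), length = 9.4
Total = 24

Answer: 24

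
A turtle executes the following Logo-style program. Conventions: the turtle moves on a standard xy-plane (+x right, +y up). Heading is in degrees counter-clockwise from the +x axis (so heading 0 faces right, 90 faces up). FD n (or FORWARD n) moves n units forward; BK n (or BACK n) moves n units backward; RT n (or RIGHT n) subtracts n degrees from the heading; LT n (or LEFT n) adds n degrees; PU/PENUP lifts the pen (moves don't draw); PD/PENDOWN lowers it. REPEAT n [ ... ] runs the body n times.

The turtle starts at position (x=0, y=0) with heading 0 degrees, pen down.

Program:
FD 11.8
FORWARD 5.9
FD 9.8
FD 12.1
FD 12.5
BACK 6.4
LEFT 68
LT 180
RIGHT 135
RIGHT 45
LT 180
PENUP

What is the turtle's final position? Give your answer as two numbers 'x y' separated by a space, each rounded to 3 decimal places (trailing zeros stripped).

Executing turtle program step by step:
Start: pos=(0,0), heading=0, pen down
FD 11.8: (0,0) -> (11.8,0) [heading=0, draw]
FD 5.9: (11.8,0) -> (17.7,0) [heading=0, draw]
FD 9.8: (17.7,0) -> (27.5,0) [heading=0, draw]
FD 12.1: (27.5,0) -> (39.6,0) [heading=0, draw]
FD 12.5: (39.6,0) -> (52.1,0) [heading=0, draw]
BK 6.4: (52.1,0) -> (45.7,0) [heading=0, draw]
LT 68: heading 0 -> 68
LT 180: heading 68 -> 248
RT 135: heading 248 -> 113
RT 45: heading 113 -> 68
LT 180: heading 68 -> 248
PU: pen up
Final: pos=(45.7,0), heading=248, 6 segment(s) drawn

Answer: 45.7 0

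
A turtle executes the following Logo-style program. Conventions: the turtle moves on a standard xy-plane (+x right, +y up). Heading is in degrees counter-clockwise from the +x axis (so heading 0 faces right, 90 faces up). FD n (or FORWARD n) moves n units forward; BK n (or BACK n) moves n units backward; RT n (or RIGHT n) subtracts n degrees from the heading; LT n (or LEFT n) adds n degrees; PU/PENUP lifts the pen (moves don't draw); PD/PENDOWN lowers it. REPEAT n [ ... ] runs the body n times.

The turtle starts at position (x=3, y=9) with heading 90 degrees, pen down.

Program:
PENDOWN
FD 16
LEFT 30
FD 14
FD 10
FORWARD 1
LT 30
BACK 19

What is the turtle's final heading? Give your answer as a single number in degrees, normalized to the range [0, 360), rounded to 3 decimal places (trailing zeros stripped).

Answer: 150

Derivation:
Executing turtle program step by step:
Start: pos=(3,9), heading=90, pen down
PD: pen down
FD 16: (3,9) -> (3,25) [heading=90, draw]
LT 30: heading 90 -> 120
FD 14: (3,25) -> (-4,37.124) [heading=120, draw]
FD 10: (-4,37.124) -> (-9,45.785) [heading=120, draw]
FD 1: (-9,45.785) -> (-9.5,46.651) [heading=120, draw]
LT 30: heading 120 -> 150
BK 19: (-9.5,46.651) -> (6.954,37.151) [heading=150, draw]
Final: pos=(6.954,37.151), heading=150, 5 segment(s) drawn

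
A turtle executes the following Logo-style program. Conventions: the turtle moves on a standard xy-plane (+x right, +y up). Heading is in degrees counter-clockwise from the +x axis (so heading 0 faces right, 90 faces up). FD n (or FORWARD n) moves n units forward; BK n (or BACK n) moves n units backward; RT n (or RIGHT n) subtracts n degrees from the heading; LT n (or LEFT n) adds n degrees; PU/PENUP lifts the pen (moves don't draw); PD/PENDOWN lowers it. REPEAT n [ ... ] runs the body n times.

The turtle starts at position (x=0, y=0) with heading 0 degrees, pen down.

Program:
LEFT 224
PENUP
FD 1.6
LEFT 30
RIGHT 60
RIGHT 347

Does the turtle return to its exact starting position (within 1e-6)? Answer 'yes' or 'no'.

Executing turtle program step by step:
Start: pos=(0,0), heading=0, pen down
LT 224: heading 0 -> 224
PU: pen up
FD 1.6: (0,0) -> (-1.151,-1.111) [heading=224, move]
LT 30: heading 224 -> 254
RT 60: heading 254 -> 194
RT 347: heading 194 -> 207
Final: pos=(-1.151,-1.111), heading=207, 0 segment(s) drawn

Start position: (0, 0)
Final position: (-1.151, -1.111)
Distance = 1.6; >= 1e-6 -> NOT closed

Answer: no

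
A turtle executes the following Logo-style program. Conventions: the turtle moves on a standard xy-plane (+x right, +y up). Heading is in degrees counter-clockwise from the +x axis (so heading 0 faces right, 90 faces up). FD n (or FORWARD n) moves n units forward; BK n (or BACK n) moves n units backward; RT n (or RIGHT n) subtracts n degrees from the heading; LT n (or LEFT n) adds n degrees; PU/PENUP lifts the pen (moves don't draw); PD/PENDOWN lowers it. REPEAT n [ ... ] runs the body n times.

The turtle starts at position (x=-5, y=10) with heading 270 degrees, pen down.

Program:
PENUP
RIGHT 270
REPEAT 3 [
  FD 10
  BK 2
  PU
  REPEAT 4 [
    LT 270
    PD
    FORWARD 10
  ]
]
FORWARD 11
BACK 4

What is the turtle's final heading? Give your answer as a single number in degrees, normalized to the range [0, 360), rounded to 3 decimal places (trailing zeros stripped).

Answer: 0

Derivation:
Executing turtle program step by step:
Start: pos=(-5,10), heading=270, pen down
PU: pen up
RT 270: heading 270 -> 0
REPEAT 3 [
  -- iteration 1/3 --
  FD 10: (-5,10) -> (5,10) [heading=0, move]
  BK 2: (5,10) -> (3,10) [heading=0, move]
  PU: pen up
  REPEAT 4 [
    -- iteration 1/4 --
    LT 270: heading 0 -> 270
    PD: pen down
    FD 10: (3,10) -> (3,0) [heading=270, draw]
    -- iteration 2/4 --
    LT 270: heading 270 -> 180
    PD: pen down
    FD 10: (3,0) -> (-7,0) [heading=180, draw]
    -- iteration 3/4 --
    LT 270: heading 180 -> 90
    PD: pen down
    FD 10: (-7,0) -> (-7,10) [heading=90, draw]
    -- iteration 4/4 --
    LT 270: heading 90 -> 0
    PD: pen down
    FD 10: (-7,10) -> (3,10) [heading=0, draw]
  ]
  -- iteration 2/3 --
  FD 10: (3,10) -> (13,10) [heading=0, draw]
  BK 2: (13,10) -> (11,10) [heading=0, draw]
  PU: pen up
  REPEAT 4 [
    -- iteration 1/4 --
    LT 270: heading 0 -> 270
    PD: pen down
    FD 10: (11,10) -> (11,0) [heading=270, draw]
    -- iteration 2/4 --
    LT 270: heading 270 -> 180
    PD: pen down
    FD 10: (11,0) -> (1,0) [heading=180, draw]
    -- iteration 3/4 --
    LT 270: heading 180 -> 90
    PD: pen down
    FD 10: (1,0) -> (1,10) [heading=90, draw]
    -- iteration 4/4 --
    LT 270: heading 90 -> 0
    PD: pen down
    FD 10: (1,10) -> (11,10) [heading=0, draw]
  ]
  -- iteration 3/3 --
  FD 10: (11,10) -> (21,10) [heading=0, draw]
  BK 2: (21,10) -> (19,10) [heading=0, draw]
  PU: pen up
  REPEAT 4 [
    -- iteration 1/4 --
    LT 270: heading 0 -> 270
    PD: pen down
    FD 10: (19,10) -> (19,0) [heading=270, draw]
    -- iteration 2/4 --
    LT 270: heading 270 -> 180
    PD: pen down
    FD 10: (19,0) -> (9,0) [heading=180, draw]
    -- iteration 3/4 --
    LT 270: heading 180 -> 90
    PD: pen down
    FD 10: (9,0) -> (9,10) [heading=90, draw]
    -- iteration 4/4 --
    LT 270: heading 90 -> 0
    PD: pen down
    FD 10: (9,10) -> (19,10) [heading=0, draw]
  ]
]
FD 11: (19,10) -> (30,10) [heading=0, draw]
BK 4: (30,10) -> (26,10) [heading=0, draw]
Final: pos=(26,10), heading=0, 18 segment(s) drawn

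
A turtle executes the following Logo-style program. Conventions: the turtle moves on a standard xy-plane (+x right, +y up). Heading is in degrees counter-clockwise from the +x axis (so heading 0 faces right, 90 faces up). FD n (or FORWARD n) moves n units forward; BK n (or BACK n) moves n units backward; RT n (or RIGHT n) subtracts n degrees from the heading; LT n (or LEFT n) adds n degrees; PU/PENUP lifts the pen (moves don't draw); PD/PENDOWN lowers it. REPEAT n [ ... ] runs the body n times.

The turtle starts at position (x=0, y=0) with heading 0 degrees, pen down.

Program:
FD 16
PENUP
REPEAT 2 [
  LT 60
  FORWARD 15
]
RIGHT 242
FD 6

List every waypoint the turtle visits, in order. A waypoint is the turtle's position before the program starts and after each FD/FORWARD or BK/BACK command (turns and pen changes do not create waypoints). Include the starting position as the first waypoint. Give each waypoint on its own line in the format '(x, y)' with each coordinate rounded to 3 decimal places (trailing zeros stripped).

Answer: (0, 0)
(16, 0)
(23.5, 12.99)
(16, 25.981)
(12.82, 20.892)

Derivation:
Executing turtle program step by step:
Start: pos=(0,0), heading=0, pen down
FD 16: (0,0) -> (16,0) [heading=0, draw]
PU: pen up
REPEAT 2 [
  -- iteration 1/2 --
  LT 60: heading 0 -> 60
  FD 15: (16,0) -> (23.5,12.99) [heading=60, move]
  -- iteration 2/2 --
  LT 60: heading 60 -> 120
  FD 15: (23.5,12.99) -> (16,25.981) [heading=120, move]
]
RT 242: heading 120 -> 238
FD 6: (16,25.981) -> (12.82,20.892) [heading=238, move]
Final: pos=(12.82,20.892), heading=238, 1 segment(s) drawn
Waypoints (5 total):
(0, 0)
(16, 0)
(23.5, 12.99)
(16, 25.981)
(12.82, 20.892)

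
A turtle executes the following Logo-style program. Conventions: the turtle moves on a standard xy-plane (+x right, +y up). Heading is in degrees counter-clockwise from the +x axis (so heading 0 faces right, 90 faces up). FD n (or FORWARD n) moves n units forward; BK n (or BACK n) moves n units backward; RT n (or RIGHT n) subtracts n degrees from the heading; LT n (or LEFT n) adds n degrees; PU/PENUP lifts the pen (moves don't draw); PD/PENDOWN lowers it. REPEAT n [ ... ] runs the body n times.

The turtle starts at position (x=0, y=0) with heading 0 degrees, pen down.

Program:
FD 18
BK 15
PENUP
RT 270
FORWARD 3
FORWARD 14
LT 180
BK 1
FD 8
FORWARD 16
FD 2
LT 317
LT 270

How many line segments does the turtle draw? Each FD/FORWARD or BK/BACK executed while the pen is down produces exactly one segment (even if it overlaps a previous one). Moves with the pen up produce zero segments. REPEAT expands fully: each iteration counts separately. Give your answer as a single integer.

Answer: 2

Derivation:
Executing turtle program step by step:
Start: pos=(0,0), heading=0, pen down
FD 18: (0,0) -> (18,0) [heading=0, draw]
BK 15: (18,0) -> (3,0) [heading=0, draw]
PU: pen up
RT 270: heading 0 -> 90
FD 3: (3,0) -> (3,3) [heading=90, move]
FD 14: (3,3) -> (3,17) [heading=90, move]
LT 180: heading 90 -> 270
BK 1: (3,17) -> (3,18) [heading=270, move]
FD 8: (3,18) -> (3,10) [heading=270, move]
FD 16: (3,10) -> (3,-6) [heading=270, move]
FD 2: (3,-6) -> (3,-8) [heading=270, move]
LT 317: heading 270 -> 227
LT 270: heading 227 -> 137
Final: pos=(3,-8), heading=137, 2 segment(s) drawn
Segments drawn: 2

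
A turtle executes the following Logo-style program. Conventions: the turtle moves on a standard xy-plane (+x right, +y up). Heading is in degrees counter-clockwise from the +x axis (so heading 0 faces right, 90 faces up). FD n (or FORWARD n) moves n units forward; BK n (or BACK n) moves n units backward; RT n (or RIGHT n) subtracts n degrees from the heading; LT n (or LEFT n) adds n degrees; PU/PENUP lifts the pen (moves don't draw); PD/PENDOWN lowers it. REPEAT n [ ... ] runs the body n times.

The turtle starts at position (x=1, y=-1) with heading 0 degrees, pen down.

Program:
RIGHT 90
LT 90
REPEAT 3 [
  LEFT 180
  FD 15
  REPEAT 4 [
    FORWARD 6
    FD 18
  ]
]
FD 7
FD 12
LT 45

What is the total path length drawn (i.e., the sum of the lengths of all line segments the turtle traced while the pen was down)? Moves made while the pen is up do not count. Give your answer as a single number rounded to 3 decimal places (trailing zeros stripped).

Executing turtle program step by step:
Start: pos=(1,-1), heading=0, pen down
RT 90: heading 0 -> 270
LT 90: heading 270 -> 0
REPEAT 3 [
  -- iteration 1/3 --
  LT 180: heading 0 -> 180
  FD 15: (1,-1) -> (-14,-1) [heading=180, draw]
  REPEAT 4 [
    -- iteration 1/4 --
    FD 6: (-14,-1) -> (-20,-1) [heading=180, draw]
    FD 18: (-20,-1) -> (-38,-1) [heading=180, draw]
    -- iteration 2/4 --
    FD 6: (-38,-1) -> (-44,-1) [heading=180, draw]
    FD 18: (-44,-1) -> (-62,-1) [heading=180, draw]
    -- iteration 3/4 --
    FD 6: (-62,-1) -> (-68,-1) [heading=180, draw]
    FD 18: (-68,-1) -> (-86,-1) [heading=180, draw]
    -- iteration 4/4 --
    FD 6: (-86,-1) -> (-92,-1) [heading=180, draw]
    FD 18: (-92,-1) -> (-110,-1) [heading=180, draw]
  ]
  -- iteration 2/3 --
  LT 180: heading 180 -> 0
  FD 15: (-110,-1) -> (-95,-1) [heading=0, draw]
  REPEAT 4 [
    -- iteration 1/4 --
    FD 6: (-95,-1) -> (-89,-1) [heading=0, draw]
    FD 18: (-89,-1) -> (-71,-1) [heading=0, draw]
    -- iteration 2/4 --
    FD 6: (-71,-1) -> (-65,-1) [heading=0, draw]
    FD 18: (-65,-1) -> (-47,-1) [heading=0, draw]
    -- iteration 3/4 --
    FD 6: (-47,-1) -> (-41,-1) [heading=0, draw]
    FD 18: (-41,-1) -> (-23,-1) [heading=0, draw]
    -- iteration 4/4 --
    FD 6: (-23,-1) -> (-17,-1) [heading=0, draw]
    FD 18: (-17,-1) -> (1,-1) [heading=0, draw]
  ]
  -- iteration 3/3 --
  LT 180: heading 0 -> 180
  FD 15: (1,-1) -> (-14,-1) [heading=180, draw]
  REPEAT 4 [
    -- iteration 1/4 --
    FD 6: (-14,-1) -> (-20,-1) [heading=180, draw]
    FD 18: (-20,-1) -> (-38,-1) [heading=180, draw]
    -- iteration 2/4 --
    FD 6: (-38,-1) -> (-44,-1) [heading=180, draw]
    FD 18: (-44,-1) -> (-62,-1) [heading=180, draw]
    -- iteration 3/4 --
    FD 6: (-62,-1) -> (-68,-1) [heading=180, draw]
    FD 18: (-68,-1) -> (-86,-1) [heading=180, draw]
    -- iteration 4/4 --
    FD 6: (-86,-1) -> (-92,-1) [heading=180, draw]
    FD 18: (-92,-1) -> (-110,-1) [heading=180, draw]
  ]
]
FD 7: (-110,-1) -> (-117,-1) [heading=180, draw]
FD 12: (-117,-1) -> (-129,-1) [heading=180, draw]
LT 45: heading 180 -> 225
Final: pos=(-129,-1), heading=225, 29 segment(s) drawn

Segment lengths:
  seg 1: (1,-1) -> (-14,-1), length = 15
  seg 2: (-14,-1) -> (-20,-1), length = 6
  seg 3: (-20,-1) -> (-38,-1), length = 18
  seg 4: (-38,-1) -> (-44,-1), length = 6
  seg 5: (-44,-1) -> (-62,-1), length = 18
  seg 6: (-62,-1) -> (-68,-1), length = 6
  seg 7: (-68,-1) -> (-86,-1), length = 18
  seg 8: (-86,-1) -> (-92,-1), length = 6
  seg 9: (-92,-1) -> (-110,-1), length = 18
  seg 10: (-110,-1) -> (-95,-1), length = 15
  seg 11: (-95,-1) -> (-89,-1), length = 6
  seg 12: (-89,-1) -> (-71,-1), length = 18
  seg 13: (-71,-1) -> (-65,-1), length = 6
  seg 14: (-65,-1) -> (-47,-1), length = 18
  seg 15: (-47,-1) -> (-41,-1), length = 6
  seg 16: (-41,-1) -> (-23,-1), length = 18
  seg 17: (-23,-1) -> (-17,-1), length = 6
  seg 18: (-17,-1) -> (1,-1), length = 18
  seg 19: (1,-1) -> (-14,-1), length = 15
  seg 20: (-14,-1) -> (-20,-1), length = 6
  seg 21: (-20,-1) -> (-38,-1), length = 18
  seg 22: (-38,-1) -> (-44,-1), length = 6
  seg 23: (-44,-1) -> (-62,-1), length = 18
  seg 24: (-62,-1) -> (-68,-1), length = 6
  seg 25: (-68,-1) -> (-86,-1), length = 18
  seg 26: (-86,-1) -> (-92,-1), length = 6
  seg 27: (-92,-1) -> (-110,-1), length = 18
  seg 28: (-110,-1) -> (-117,-1), length = 7
  seg 29: (-117,-1) -> (-129,-1), length = 12
Total = 352

Answer: 352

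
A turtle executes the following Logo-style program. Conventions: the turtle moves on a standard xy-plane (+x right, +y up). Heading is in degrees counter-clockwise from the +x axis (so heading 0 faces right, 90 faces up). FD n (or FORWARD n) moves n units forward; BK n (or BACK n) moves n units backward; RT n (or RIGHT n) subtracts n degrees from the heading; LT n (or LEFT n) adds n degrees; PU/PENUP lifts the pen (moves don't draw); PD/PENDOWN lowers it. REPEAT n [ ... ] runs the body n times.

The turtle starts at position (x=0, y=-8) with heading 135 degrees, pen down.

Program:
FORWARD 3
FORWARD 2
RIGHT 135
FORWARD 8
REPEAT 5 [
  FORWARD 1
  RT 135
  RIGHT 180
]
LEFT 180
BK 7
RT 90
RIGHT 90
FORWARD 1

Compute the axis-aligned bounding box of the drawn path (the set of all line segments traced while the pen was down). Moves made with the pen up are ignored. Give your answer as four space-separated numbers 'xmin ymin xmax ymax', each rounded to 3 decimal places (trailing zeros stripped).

Executing turtle program step by step:
Start: pos=(0,-8), heading=135, pen down
FD 3: (0,-8) -> (-2.121,-5.879) [heading=135, draw]
FD 2: (-2.121,-5.879) -> (-3.536,-4.464) [heading=135, draw]
RT 135: heading 135 -> 0
FD 8: (-3.536,-4.464) -> (4.464,-4.464) [heading=0, draw]
REPEAT 5 [
  -- iteration 1/5 --
  FD 1: (4.464,-4.464) -> (5.464,-4.464) [heading=0, draw]
  RT 135: heading 0 -> 225
  RT 180: heading 225 -> 45
  -- iteration 2/5 --
  FD 1: (5.464,-4.464) -> (6.172,-3.757) [heading=45, draw]
  RT 135: heading 45 -> 270
  RT 180: heading 270 -> 90
  -- iteration 3/5 --
  FD 1: (6.172,-3.757) -> (6.172,-2.757) [heading=90, draw]
  RT 135: heading 90 -> 315
  RT 180: heading 315 -> 135
  -- iteration 4/5 --
  FD 1: (6.172,-2.757) -> (5.464,-2.05) [heading=135, draw]
  RT 135: heading 135 -> 0
  RT 180: heading 0 -> 180
  -- iteration 5/5 --
  FD 1: (5.464,-2.05) -> (4.464,-2.05) [heading=180, draw]
  RT 135: heading 180 -> 45
  RT 180: heading 45 -> 225
]
LT 180: heading 225 -> 45
BK 7: (4.464,-2.05) -> (-0.485,-7) [heading=45, draw]
RT 90: heading 45 -> 315
RT 90: heading 315 -> 225
FD 1: (-0.485,-7) -> (-1.192,-7.707) [heading=225, draw]
Final: pos=(-1.192,-7.707), heading=225, 10 segment(s) drawn

Segment endpoints: x in {-3.536, -2.121, -1.192, -0.485, 0, 4.464, 5.464, 6.172}, y in {-8, -7.707, -7, -5.879, -4.464, -3.757, -2.757, -2.05, -2.05}
xmin=-3.536, ymin=-8, xmax=6.172, ymax=-2.05

Answer: -3.536 -8 6.172 -2.05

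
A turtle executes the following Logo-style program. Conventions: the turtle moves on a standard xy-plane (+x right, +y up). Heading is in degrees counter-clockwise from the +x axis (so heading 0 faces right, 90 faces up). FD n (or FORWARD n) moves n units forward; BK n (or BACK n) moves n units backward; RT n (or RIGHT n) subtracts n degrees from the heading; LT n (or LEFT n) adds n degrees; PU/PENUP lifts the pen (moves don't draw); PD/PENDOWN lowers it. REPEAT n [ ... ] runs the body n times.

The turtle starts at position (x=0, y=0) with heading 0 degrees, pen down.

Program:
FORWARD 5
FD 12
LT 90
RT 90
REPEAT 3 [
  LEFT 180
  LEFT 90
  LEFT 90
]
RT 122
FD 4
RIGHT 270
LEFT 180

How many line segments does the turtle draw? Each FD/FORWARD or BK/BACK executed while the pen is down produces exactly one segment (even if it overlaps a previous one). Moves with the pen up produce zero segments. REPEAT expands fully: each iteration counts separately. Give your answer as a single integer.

Executing turtle program step by step:
Start: pos=(0,0), heading=0, pen down
FD 5: (0,0) -> (5,0) [heading=0, draw]
FD 12: (5,0) -> (17,0) [heading=0, draw]
LT 90: heading 0 -> 90
RT 90: heading 90 -> 0
REPEAT 3 [
  -- iteration 1/3 --
  LT 180: heading 0 -> 180
  LT 90: heading 180 -> 270
  LT 90: heading 270 -> 0
  -- iteration 2/3 --
  LT 180: heading 0 -> 180
  LT 90: heading 180 -> 270
  LT 90: heading 270 -> 0
  -- iteration 3/3 --
  LT 180: heading 0 -> 180
  LT 90: heading 180 -> 270
  LT 90: heading 270 -> 0
]
RT 122: heading 0 -> 238
FD 4: (17,0) -> (14.88,-3.392) [heading=238, draw]
RT 270: heading 238 -> 328
LT 180: heading 328 -> 148
Final: pos=(14.88,-3.392), heading=148, 3 segment(s) drawn
Segments drawn: 3

Answer: 3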